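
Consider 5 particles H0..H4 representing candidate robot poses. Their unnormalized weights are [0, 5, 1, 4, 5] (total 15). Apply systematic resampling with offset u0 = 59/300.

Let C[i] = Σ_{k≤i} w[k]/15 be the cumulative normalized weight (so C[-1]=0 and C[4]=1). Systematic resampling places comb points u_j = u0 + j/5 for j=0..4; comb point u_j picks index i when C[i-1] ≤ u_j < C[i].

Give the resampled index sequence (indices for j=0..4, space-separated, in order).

1 2 3 4 4

C = [0, 1/3, 2/5, 2/3, 1]
j=0: u_0=59/300 ∈ [0, 1/3) → index 1
j=1: u_1=119/300 ∈ [1/3, 2/5) → index 2
j=2: u_2=179/300 ∈ [2/5, 2/3) → index 3
j=3: u_3=239/300 ∈ [2/3, 1) → index 4
j=4: u_4=299/300 ∈ [2/3, 1) → index 4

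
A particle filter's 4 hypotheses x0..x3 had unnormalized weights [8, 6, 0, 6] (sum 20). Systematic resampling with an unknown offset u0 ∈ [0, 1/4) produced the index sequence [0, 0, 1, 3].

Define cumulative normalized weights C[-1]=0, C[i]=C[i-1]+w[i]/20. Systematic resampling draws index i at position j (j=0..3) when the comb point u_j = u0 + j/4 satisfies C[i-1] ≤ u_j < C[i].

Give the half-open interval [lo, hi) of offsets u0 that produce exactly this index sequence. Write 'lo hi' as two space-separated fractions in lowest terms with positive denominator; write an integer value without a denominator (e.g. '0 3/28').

C = [2/5, 7/10, 7/10, 1]
j=0 picked index 0: u0 ∈ [0, 2/5)
j=1 picked index 0: u0 ∈ [-1/4, 3/20)
j=2 picked index 1: u0 ∈ [-1/10, 1/5)
j=3 picked index 3: u0 ∈ [-1/20, 1/4)
intersection: [0, 3/20)

0 3/20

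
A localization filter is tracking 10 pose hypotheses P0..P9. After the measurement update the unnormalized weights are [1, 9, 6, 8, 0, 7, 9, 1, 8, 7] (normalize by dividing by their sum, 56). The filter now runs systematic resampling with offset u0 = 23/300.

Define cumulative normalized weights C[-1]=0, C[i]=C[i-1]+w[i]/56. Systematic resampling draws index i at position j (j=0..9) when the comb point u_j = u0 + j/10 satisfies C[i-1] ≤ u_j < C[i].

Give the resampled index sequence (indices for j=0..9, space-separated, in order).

1 1 2 3 5 6 6 8 9 9

C = [1/56, 5/28, 2/7, 3/7, 3/7, 31/56, 5/7, 41/56, 7/8, 1]
j=0: u_0=23/300 ∈ [1/56, 5/28) → index 1
j=1: u_1=53/300 ∈ [1/56, 5/28) → index 1
j=2: u_2=83/300 ∈ [5/28, 2/7) → index 2
j=3: u_3=113/300 ∈ [2/7, 3/7) → index 3
j=4: u_4=143/300 ∈ [3/7, 31/56) → index 5
j=5: u_5=173/300 ∈ [31/56, 5/7) → index 6
j=6: u_6=203/300 ∈ [31/56, 5/7) → index 6
j=7: u_7=233/300 ∈ [41/56, 7/8) → index 8
j=8: u_8=263/300 ∈ [7/8, 1) → index 9
j=9: u_9=293/300 ∈ [7/8, 1) → index 9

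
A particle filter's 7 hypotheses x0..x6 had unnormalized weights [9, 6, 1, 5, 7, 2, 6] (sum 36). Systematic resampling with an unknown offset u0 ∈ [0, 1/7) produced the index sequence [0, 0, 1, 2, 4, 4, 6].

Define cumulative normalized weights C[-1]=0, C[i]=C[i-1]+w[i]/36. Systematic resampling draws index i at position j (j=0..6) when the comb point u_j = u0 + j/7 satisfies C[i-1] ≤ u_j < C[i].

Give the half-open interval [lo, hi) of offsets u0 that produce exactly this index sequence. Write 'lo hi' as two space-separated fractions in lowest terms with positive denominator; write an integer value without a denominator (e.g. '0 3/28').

C = [1/4, 5/12, 4/9, 7/12, 7/9, 5/6, 1]
j=0 picked index 0: u0 ∈ [0, 1/4)
j=1 picked index 0: u0 ∈ [-1/7, 3/28)
j=2 picked index 1: u0 ∈ [-1/28, 11/84)
j=3 picked index 2: u0 ∈ [-1/84, 1/63)
j=4 picked index 4: u0 ∈ [1/84, 13/63)
j=5 picked index 4: u0 ∈ [-11/84, 4/63)
j=6 picked index 6: u0 ∈ [-1/42, 1/7)
intersection: [1/84, 1/63)

1/84 1/63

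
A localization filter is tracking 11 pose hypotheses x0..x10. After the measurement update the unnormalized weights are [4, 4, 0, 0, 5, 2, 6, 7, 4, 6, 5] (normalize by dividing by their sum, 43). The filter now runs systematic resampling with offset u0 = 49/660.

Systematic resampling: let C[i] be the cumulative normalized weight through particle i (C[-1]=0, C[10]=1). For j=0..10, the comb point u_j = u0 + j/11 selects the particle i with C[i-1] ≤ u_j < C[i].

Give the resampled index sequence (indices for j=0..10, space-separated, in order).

0 1 4 5 6 7 7 8 9 10 10

C = [4/43, 8/43, 8/43, 8/43, 13/43, 15/43, 21/43, 28/43, 32/43, 38/43, 1]
j=0: u_0=49/660 ∈ [0, 4/43) → index 0
j=1: u_1=109/660 ∈ [4/43, 8/43) → index 1
j=2: u_2=169/660 ∈ [8/43, 13/43) → index 4
j=3: u_3=229/660 ∈ [13/43, 15/43) → index 5
j=4: u_4=289/660 ∈ [15/43, 21/43) → index 6
j=5: u_5=349/660 ∈ [21/43, 28/43) → index 7
j=6: u_6=409/660 ∈ [21/43, 28/43) → index 7
j=7: u_7=469/660 ∈ [28/43, 32/43) → index 8
j=8: u_8=529/660 ∈ [32/43, 38/43) → index 9
j=9: u_9=589/660 ∈ [38/43, 1) → index 10
j=10: u_10=59/60 ∈ [38/43, 1) → index 10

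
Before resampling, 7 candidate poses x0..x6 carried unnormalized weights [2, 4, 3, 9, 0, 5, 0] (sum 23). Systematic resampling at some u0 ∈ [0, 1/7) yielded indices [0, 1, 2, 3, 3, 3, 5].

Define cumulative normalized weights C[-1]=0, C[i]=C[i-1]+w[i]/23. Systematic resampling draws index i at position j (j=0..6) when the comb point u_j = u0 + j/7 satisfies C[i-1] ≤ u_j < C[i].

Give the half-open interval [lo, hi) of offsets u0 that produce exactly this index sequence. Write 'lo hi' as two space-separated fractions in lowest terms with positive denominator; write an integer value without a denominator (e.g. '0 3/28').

C = [2/23, 6/23, 9/23, 18/23, 18/23, 1, 1]
j=0 picked index 0: u0 ∈ [0, 2/23)
j=1 picked index 1: u0 ∈ [-9/161, 19/161)
j=2 picked index 2: u0 ∈ [-4/161, 17/161)
j=3 picked index 3: u0 ∈ [-6/161, 57/161)
j=4 picked index 3: u0 ∈ [-29/161, 34/161)
j=5 picked index 3: u0 ∈ [-52/161, 11/161)
j=6 picked index 5: u0 ∈ [-12/161, 1/7)
intersection: [0, 11/161)

0 11/161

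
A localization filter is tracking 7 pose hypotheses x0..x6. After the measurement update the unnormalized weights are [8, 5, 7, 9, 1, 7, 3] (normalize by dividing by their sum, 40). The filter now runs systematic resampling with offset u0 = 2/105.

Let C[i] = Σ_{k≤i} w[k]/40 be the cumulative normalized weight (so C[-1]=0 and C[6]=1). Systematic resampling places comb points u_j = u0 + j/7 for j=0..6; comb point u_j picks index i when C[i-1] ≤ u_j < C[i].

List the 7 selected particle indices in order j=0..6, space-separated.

C = [1/5, 13/40, 1/2, 29/40, 3/4, 37/40, 1]
j=0: u_0=2/105 ∈ [0, 1/5) → index 0
j=1: u_1=17/105 ∈ [0, 1/5) → index 0
j=2: u_2=32/105 ∈ [1/5, 13/40) → index 1
j=3: u_3=47/105 ∈ [13/40, 1/2) → index 2
j=4: u_4=62/105 ∈ [1/2, 29/40) → index 3
j=5: u_5=11/15 ∈ [29/40, 3/4) → index 4
j=6: u_6=92/105 ∈ [3/4, 37/40) → index 5

0 0 1 2 3 4 5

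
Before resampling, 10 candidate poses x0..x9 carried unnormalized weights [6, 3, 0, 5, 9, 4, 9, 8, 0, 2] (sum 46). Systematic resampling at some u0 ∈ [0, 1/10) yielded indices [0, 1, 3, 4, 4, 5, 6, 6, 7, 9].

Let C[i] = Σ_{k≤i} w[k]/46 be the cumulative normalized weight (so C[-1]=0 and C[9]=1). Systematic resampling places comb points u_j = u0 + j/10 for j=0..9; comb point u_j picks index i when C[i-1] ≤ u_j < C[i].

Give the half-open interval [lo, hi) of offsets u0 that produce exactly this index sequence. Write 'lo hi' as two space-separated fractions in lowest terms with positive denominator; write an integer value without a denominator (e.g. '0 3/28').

C = [3/23, 9/46, 9/46, 7/23, 1/2, 27/46, 18/23, 22/23, 22/23, 1]
j=0 picked index 0: u0 ∈ [0, 3/23)
j=1 picked index 1: u0 ∈ [7/230, 11/115)
j=2 picked index 3: u0 ∈ [-1/230, 12/115)
j=3 picked index 4: u0 ∈ [1/230, 1/5)
j=4 picked index 4: u0 ∈ [-11/115, 1/10)
j=5 picked index 5: u0 ∈ [0, 2/23)
j=6 picked index 6: u0 ∈ [-3/230, 21/115)
j=7 picked index 6: u0 ∈ [-13/115, 19/230)
j=8 picked index 7: u0 ∈ [-2/115, 18/115)
j=9 picked index 9: u0 ∈ [13/230, 1/10)
intersection: [13/230, 19/230)

13/230 19/230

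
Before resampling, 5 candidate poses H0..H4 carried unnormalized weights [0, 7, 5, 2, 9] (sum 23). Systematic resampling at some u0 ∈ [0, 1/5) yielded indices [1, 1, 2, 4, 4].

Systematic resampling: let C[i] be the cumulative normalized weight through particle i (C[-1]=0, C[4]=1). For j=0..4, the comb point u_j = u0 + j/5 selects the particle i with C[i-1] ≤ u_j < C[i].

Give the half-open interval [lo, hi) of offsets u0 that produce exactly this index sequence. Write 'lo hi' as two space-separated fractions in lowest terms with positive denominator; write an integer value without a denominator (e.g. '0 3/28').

C = [0, 7/23, 12/23, 14/23, 1]
j=0 picked index 1: u0 ∈ [0, 7/23)
j=1 picked index 1: u0 ∈ [-1/5, 12/115)
j=2 picked index 2: u0 ∈ [-11/115, 14/115)
j=3 picked index 4: u0 ∈ [1/115, 2/5)
j=4 picked index 4: u0 ∈ [-22/115, 1/5)
intersection: [1/115, 12/115)

1/115 12/115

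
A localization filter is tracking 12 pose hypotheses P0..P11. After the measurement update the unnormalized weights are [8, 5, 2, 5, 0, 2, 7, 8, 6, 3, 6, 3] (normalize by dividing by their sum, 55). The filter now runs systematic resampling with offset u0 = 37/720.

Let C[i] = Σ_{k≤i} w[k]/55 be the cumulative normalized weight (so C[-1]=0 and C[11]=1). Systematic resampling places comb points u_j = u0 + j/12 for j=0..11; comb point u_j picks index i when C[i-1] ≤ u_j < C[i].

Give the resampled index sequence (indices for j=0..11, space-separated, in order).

0 0 1 3 5 6 7 7 8 9 10 11

C = [8/55, 13/55, 3/11, 4/11, 4/11, 2/5, 29/55, 37/55, 43/55, 46/55, 52/55, 1]
j=0: u_0=37/720 ∈ [0, 8/55) → index 0
j=1: u_1=97/720 ∈ [0, 8/55) → index 0
j=2: u_2=157/720 ∈ [8/55, 13/55) → index 1
j=3: u_3=217/720 ∈ [3/11, 4/11) → index 3
j=4: u_4=277/720 ∈ [4/11, 2/5) → index 5
j=5: u_5=337/720 ∈ [2/5, 29/55) → index 6
j=6: u_6=397/720 ∈ [29/55, 37/55) → index 7
j=7: u_7=457/720 ∈ [29/55, 37/55) → index 7
j=8: u_8=517/720 ∈ [37/55, 43/55) → index 8
j=9: u_9=577/720 ∈ [43/55, 46/55) → index 9
j=10: u_10=637/720 ∈ [46/55, 52/55) → index 10
j=11: u_11=697/720 ∈ [52/55, 1) → index 11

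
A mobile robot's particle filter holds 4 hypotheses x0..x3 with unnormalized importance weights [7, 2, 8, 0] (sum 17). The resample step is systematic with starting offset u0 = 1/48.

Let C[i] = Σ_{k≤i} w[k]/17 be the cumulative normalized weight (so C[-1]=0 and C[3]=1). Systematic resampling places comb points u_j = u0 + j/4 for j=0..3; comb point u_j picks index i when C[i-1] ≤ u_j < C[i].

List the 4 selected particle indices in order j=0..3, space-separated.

0 0 1 2

C = [7/17, 9/17, 1, 1]
j=0: u_0=1/48 ∈ [0, 7/17) → index 0
j=1: u_1=13/48 ∈ [0, 7/17) → index 0
j=2: u_2=25/48 ∈ [7/17, 9/17) → index 1
j=3: u_3=37/48 ∈ [9/17, 1) → index 2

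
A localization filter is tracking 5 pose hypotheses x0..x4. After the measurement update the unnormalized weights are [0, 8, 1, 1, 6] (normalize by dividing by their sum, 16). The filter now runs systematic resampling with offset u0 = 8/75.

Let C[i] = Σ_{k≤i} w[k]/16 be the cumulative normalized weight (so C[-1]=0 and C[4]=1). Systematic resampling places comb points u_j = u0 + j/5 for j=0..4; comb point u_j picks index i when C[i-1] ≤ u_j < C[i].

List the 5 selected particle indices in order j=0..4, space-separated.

C = [0, 1/2, 9/16, 5/8, 1]
j=0: u_0=8/75 ∈ [0, 1/2) → index 1
j=1: u_1=23/75 ∈ [0, 1/2) → index 1
j=2: u_2=38/75 ∈ [1/2, 9/16) → index 2
j=3: u_3=53/75 ∈ [5/8, 1) → index 4
j=4: u_4=68/75 ∈ [5/8, 1) → index 4

1 1 2 4 4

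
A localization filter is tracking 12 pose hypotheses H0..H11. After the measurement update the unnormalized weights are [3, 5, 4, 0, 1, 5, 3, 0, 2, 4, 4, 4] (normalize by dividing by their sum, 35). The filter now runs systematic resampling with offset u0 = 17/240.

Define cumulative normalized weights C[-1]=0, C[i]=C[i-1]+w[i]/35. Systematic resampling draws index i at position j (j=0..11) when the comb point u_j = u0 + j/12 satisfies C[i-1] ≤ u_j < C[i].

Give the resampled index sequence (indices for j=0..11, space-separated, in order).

0 1 2 2 5 5 6 8 9 10 11 11

C = [3/35, 8/35, 12/35, 12/35, 13/35, 18/35, 3/5, 3/5, 23/35, 27/35, 31/35, 1]
j=0: u_0=17/240 ∈ [0, 3/35) → index 0
j=1: u_1=37/240 ∈ [3/35, 8/35) → index 1
j=2: u_2=19/80 ∈ [8/35, 12/35) → index 2
j=3: u_3=77/240 ∈ [8/35, 12/35) → index 2
j=4: u_4=97/240 ∈ [13/35, 18/35) → index 5
j=5: u_5=39/80 ∈ [13/35, 18/35) → index 5
j=6: u_6=137/240 ∈ [18/35, 3/5) → index 6
j=7: u_7=157/240 ∈ [3/5, 23/35) → index 8
j=8: u_8=59/80 ∈ [23/35, 27/35) → index 9
j=9: u_9=197/240 ∈ [27/35, 31/35) → index 10
j=10: u_10=217/240 ∈ [31/35, 1) → index 11
j=11: u_11=79/80 ∈ [31/35, 1) → index 11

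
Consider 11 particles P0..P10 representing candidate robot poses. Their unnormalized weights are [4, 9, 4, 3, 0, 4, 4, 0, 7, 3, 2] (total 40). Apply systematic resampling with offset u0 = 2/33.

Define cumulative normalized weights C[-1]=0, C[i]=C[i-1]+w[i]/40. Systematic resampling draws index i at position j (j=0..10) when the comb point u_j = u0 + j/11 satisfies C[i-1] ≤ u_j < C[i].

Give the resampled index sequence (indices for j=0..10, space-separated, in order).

C = [1/10, 13/40, 17/40, 1/2, 1/2, 3/5, 7/10, 7/10, 7/8, 19/20, 1]
j=0: u_0=2/33 ∈ [0, 1/10) → index 0
j=1: u_1=5/33 ∈ [1/10, 13/40) → index 1
j=2: u_2=8/33 ∈ [1/10, 13/40) → index 1
j=3: u_3=1/3 ∈ [13/40, 17/40) → index 2
j=4: u_4=14/33 ∈ [13/40, 17/40) → index 2
j=5: u_5=17/33 ∈ [1/2, 3/5) → index 5
j=6: u_6=20/33 ∈ [3/5, 7/10) → index 6
j=7: u_7=23/33 ∈ [3/5, 7/10) → index 6
j=8: u_8=26/33 ∈ [7/10, 7/8) → index 8
j=9: u_9=29/33 ∈ [7/8, 19/20) → index 9
j=10: u_10=32/33 ∈ [19/20, 1) → index 10

0 1 1 2 2 5 6 6 8 9 10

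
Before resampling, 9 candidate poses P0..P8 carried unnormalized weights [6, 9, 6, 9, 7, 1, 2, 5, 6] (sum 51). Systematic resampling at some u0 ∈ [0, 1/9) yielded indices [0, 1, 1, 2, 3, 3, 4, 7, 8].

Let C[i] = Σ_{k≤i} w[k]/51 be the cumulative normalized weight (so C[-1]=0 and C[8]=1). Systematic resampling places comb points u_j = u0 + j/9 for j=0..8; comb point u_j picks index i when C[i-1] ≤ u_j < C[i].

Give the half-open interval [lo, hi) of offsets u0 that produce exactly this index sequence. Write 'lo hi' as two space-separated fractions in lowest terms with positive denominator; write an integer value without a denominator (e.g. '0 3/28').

C = [2/17, 5/17, 7/17, 10/17, 37/51, 38/51, 40/51, 15/17, 1]
j=0 picked index 0: u0 ∈ [0, 2/17)
j=1 picked index 1: u0 ∈ [1/153, 28/153)
j=2 picked index 1: u0 ∈ [-16/153, 11/153)
j=3 picked index 2: u0 ∈ [-2/51, 4/51)
j=4 picked index 3: u0 ∈ [-5/153, 22/153)
j=5 picked index 3: u0 ∈ [-22/153, 5/153)
j=6 picked index 4: u0 ∈ [-4/51, 1/17)
j=7 picked index 7: u0 ∈ [1/153, 16/153)
j=8 picked index 8: u0 ∈ [-1/153, 1/9)
intersection: [1/153, 5/153)

1/153 5/153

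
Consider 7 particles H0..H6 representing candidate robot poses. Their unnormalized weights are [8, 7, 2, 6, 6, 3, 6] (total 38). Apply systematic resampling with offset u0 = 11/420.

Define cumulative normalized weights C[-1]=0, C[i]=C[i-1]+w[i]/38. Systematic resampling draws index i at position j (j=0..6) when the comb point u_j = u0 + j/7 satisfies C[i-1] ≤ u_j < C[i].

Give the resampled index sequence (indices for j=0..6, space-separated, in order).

C = [4/19, 15/38, 17/38, 23/38, 29/38, 16/19, 1]
j=0: u_0=11/420 ∈ [0, 4/19) → index 0
j=1: u_1=71/420 ∈ [0, 4/19) → index 0
j=2: u_2=131/420 ∈ [4/19, 15/38) → index 1
j=3: u_3=191/420 ∈ [17/38, 23/38) → index 3
j=4: u_4=251/420 ∈ [17/38, 23/38) → index 3
j=5: u_5=311/420 ∈ [23/38, 29/38) → index 4
j=6: u_6=53/60 ∈ [16/19, 1) → index 6

0 0 1 3 3 4 6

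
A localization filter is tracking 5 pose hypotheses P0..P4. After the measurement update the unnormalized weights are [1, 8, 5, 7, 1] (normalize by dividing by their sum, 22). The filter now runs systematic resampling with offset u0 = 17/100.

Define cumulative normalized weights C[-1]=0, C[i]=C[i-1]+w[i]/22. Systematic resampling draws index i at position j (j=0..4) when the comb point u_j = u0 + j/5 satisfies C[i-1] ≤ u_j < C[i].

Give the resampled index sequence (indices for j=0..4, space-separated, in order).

1 1 2 3 4

C = [1/22, 9/22, 7/11, 21/22, 1]
j=0: u_0=17/100 ∈ [1/22, 9/22) → index 1
j=1: u_1=37/100 ∈ [1/22, 9/22) → index 1
j=2: u_2=57/100 ∈ [9/22, 7/11) → index 2
j=3: u_3=77/100 ∈ [7/11, 21/22) → index 3
j=4: u_4=97/100 ∈ [21/22, 1) → index 4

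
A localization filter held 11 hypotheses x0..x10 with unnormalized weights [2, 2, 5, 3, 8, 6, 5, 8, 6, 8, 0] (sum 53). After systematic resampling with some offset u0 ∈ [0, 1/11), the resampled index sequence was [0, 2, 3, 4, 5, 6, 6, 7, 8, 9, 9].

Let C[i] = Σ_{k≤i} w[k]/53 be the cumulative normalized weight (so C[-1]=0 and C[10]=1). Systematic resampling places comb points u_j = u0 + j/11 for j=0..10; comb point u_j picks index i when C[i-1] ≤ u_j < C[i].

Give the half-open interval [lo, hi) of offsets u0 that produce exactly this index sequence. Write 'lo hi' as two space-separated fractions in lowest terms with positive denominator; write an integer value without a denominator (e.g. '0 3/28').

21/583 2/53

C = [2/53, 4/53, 9/53, 12/53, 20/53, 26/53, 31/53, 39/53, 45/53, 1, 1]
j=0 picked index 0: u0 ∈ [0, 2/53)
j=1 picked index 2: u0 ∈ [-9/583, 46/583)
j=2 picked index 3: u0 ∈ [-7/583, 26/583)
j=3 picked index 4: u0 ∈ [-27/583, 61/583)
j=4 picked index 5: u0 ∈ [8/583, 74/583)
j=5 picked index 6: u0 ∈ [21/583, 76/583)
j=6 picked index 6: u0 ∈ [-32/583, 23/583)
j=7 picked index 7: u0 ∈ [-30/583, 58/583)
j=8 picked index 8: u0 ∈ [5/583, 71/583)
j=9 picked index 9: u0 ∈ [18/583, 2/11)
j=10 picked index 9: u0 ∈ [-35/583, 1/11)
intersection: [21/583, 2/53)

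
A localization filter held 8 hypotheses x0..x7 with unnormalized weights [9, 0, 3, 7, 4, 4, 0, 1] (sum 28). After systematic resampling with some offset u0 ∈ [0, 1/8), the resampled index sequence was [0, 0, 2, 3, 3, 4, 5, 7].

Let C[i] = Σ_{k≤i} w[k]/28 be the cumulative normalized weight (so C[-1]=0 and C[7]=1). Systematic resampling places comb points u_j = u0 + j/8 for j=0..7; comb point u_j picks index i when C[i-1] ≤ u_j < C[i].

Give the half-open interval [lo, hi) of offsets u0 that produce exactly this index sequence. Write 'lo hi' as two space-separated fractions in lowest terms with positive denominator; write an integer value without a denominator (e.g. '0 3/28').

C = [9/28, 9/28, 3/7, 19/28, 23/28, 27/28, 27/28, 1]
j=0 picked index 0: u0 ∈ [0, 9/28)
j=1 picked index 0: u0 ∈ [-1/8, 11/56)
j=2 picked index 2: u0 ∈ [1/14, 5/28)
j=3 picked index 3: u0 ∈ [3/56, 17/56)
j=4 picked index 3: u0 ∈ [-1/14, 5/28)
j=5 picked index 4: u0 ∈ [3/56, 11/56)
j=6 picked index 5: u0 ∈ [1/14, 3/14)
j=7 picked index 7: u0 ∈ [5/56, 1/8)
intersection: [5/56, 1/8)

5/56 1/8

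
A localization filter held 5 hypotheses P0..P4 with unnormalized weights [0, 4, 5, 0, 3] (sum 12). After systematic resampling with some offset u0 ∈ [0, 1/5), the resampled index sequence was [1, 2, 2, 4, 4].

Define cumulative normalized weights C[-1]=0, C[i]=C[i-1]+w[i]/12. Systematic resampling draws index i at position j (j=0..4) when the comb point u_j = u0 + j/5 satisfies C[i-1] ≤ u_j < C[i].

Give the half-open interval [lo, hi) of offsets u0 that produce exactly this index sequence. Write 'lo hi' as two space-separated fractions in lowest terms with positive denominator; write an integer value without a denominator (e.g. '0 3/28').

3/20 1/5

C = [0, 1/3, 3/4, 3/4, 1]
j=0 picked index 1: u0 ∈ [0, 1/3)
j=1 picked index 2: u0 ∈ [2/15, 11/20)
j=2 picked index 2: u0 ∈ [-1/15, 7/20)
j=3 picked index 4: u0 ∈ [3/20, 2/5)
j=4 picked index 4: u0 ∈ [-1/20, 1/5)
intersection: [3/20, 1/5)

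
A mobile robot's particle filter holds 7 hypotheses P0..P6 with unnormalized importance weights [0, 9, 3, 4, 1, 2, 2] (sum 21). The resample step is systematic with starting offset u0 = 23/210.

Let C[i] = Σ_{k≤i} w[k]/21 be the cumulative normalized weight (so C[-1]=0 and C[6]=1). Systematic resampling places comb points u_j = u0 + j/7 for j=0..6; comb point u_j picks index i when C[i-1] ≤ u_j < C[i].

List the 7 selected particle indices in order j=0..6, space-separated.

C = [0, 3/7, 4/7, 16/21, 17/21, 19/21, 1]
j=0: u_0=23/210 ∈ [0, 3/7) → index 1
j=1: u_1=53/210 ∈ [0, 3/7) → index 1
j=2: u_2=83/210 ∈ [0, 3/7) → index 1
j=3: u_3=113/210 ∈ [3/7, 4/7) → index 2
j=4: u_4=143/210 ∈ [4/7, 16/21) → index 3
j=5: u_5=173/210 ∈ [17/21, 19/21) → index 5
j=6: u_6=29/30 ∈ [19/21, 1) → index 6

1 1 1 2 3 5 6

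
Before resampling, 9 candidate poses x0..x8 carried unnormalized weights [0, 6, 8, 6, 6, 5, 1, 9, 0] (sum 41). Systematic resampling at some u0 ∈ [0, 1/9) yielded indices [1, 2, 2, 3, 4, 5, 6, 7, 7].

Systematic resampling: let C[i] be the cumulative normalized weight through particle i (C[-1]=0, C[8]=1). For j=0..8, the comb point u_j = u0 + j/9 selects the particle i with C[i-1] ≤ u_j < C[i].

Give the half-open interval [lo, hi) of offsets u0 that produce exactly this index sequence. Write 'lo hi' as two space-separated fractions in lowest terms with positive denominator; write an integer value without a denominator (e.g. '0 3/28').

C = [0, 6/41, 14/41, 20/41, 26/41, 31/41, 32/41, 1, 1]
j=0 picked index 1: u0 ∈ [0, 6/41)
j=1 picked index 2: u0 ∈ [13/369, 85/369)
j=2 picked index 2: u0 ∈ [-28/369, 44/369)
j=3 picked index 3: u0 ∈ [1/123, 19/123)
j=4 picked index 4: u0 ∈ [16/369, 70/369)
j=5 picked index 5: u0 ∈ [29/369, 74/369)
j=6 picked index 6: u0 ∈ [11/123, 14/123)
j=7 picked index 7: u0 ∈ [1/369, 2/9)
j=8 picked index 7: u0 ∈ [-40/369, 1/9)
intersection: [11/123, 1/9)

11/123 1/9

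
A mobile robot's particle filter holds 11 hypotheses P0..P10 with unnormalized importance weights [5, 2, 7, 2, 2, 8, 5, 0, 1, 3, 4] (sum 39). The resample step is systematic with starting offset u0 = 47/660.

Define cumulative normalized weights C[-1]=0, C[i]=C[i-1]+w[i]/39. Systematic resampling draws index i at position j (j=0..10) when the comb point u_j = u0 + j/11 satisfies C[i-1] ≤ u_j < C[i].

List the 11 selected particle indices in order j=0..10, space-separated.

0 1 2 2 4 5 5 6 8 9 10

C = [5/39, 7/39, 14/39, 16/39, 6/13, 2/3, 31/39, 31/39, 32/39, 35/39, 1]
j=0: u_0=47/660 ∈ [0, 5/39) → index 0
j=1: u_1=107/660 ∈ [5/39, 7/39) → index 1
j=2: u_2=167/660 ∈ [7/39, 14/39) → index 2
j=3: u_3=227/660 ∈ [7/39, 14/39) → index 2
j=4: u_4=287/660 ∈ [16/39, 6/13) → index 4
j=5: u_5=347/660 ∈ [6/13, 2/3) → index 5
j=6: u_6=37/60 ∈ [6/13, 2/3) → index 5
j=7: u_7=467/660 ∈ [2/3, 31/39) → index 6
j=8: u_8=527/660 ∈ [31/39, 32/39) → index 8
j=9: u_9=587/660 ∈ [32/39, 35/39) → index 9
j=10: u_10=647/660 ∈ [35/39, 1) → index 10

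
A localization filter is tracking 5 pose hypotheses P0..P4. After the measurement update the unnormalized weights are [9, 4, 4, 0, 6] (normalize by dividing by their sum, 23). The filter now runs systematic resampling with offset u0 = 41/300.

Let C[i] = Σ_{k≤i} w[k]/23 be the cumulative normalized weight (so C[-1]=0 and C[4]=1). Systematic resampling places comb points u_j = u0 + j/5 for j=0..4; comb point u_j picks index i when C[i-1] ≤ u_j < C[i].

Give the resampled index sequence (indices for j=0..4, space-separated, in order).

C = [9/23, 13/23, 17/23, 17/23, 1]
j=0: u_0=41/300 ∈ [0, 9/23) → index 0
j=1: u_1=101/300 ∈ [0, 9/23) → index 0
j=2: u_2=161/300 ∈ [9/23, 13/23) → index 1
j=3: u_3=221/300 ∈ [13/23, 17/23) → index 2
j=4: u_4=281/300 ∈ [17/23, 1) → index 4

0 0 1 2 4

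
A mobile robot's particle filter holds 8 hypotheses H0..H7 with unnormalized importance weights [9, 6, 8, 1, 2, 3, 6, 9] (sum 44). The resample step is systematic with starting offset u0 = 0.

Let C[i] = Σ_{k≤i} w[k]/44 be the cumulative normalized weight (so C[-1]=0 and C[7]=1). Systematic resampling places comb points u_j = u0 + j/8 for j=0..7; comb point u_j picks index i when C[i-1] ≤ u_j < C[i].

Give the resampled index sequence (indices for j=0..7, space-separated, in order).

C = [9/44, 15/44, 23/44, 6/11, 13/22, 29/44, 35/44, 1]
j=0: u_0=0 ∈ [0, 9/44) → index 0
j=1: u_1=1/8 ∈ [0, 9/44) → index 0
j=2: u_2=1/4 ∈ [9/44, 15/44) → index 1
j=3: u_3=3/8 ∈ [15/44, 23/44) → index 2
j=4: u_4=1/2 ∈ [15/44, 23/44) → index 2
j=5: u_5=5/8 ∈ [13/22, 29/44) → index 5
j=6: u_6=3/4 ∈ [29/44, 35/44) → index 6
j=7: u_7=7/8 ∈ [35/44, 1) → index 7

0 0 1 2 2 5 6 7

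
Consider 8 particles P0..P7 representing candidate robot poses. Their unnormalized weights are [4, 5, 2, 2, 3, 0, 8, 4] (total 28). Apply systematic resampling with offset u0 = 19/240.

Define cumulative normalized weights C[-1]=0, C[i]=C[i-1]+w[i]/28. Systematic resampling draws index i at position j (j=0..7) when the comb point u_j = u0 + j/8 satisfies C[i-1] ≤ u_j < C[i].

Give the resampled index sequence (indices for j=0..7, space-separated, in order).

C = [1/7, 9/28, 11/28, 13/28, 4/7, 4/7, 6/7, 1]
j=0: u_0=19/240 ∈ [0, 1/7) → index 0
j=1: u_1=49/240 ∈ [1/7, 9/28) → index 1
j=2: u_2=79/240 ∈ [9/28, 11/28) → index 2
j=3: u_3=109/240 ∈ [11/28, 13/28) → index 3
j=4: u_4=139/240 ∈ [4/7, 6/7) → index 6
j=5: u_5=169/240 ∈ [4/7, 6/7) → index 6
j=6: u_6=199/240 ∈ [4/7, 6/7) → index 6
j=7: u_7=229/240 ∈ [6/7, 1) → index 7

0 1 2 3 6 6 6 7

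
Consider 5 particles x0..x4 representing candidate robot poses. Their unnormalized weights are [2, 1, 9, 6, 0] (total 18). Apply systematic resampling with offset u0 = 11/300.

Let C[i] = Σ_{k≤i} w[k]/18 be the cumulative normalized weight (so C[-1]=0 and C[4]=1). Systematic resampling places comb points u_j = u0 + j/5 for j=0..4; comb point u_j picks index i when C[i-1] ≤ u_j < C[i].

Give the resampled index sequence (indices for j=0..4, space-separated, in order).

C = [1/9, 1/6, 2/3, 1, 1]
j=0: u_0=11/300 ∈ [0, 1/9) → index 0
j=1: u_1=71/300 ∈ [1/6, 2/3) → index 2
j=2: u_2=131/300 ∈ [1/6, 2/3) → index 2
j=3: u_3=191/300 ∈ [1/6, 2/3) → index 2
j=4: u_4=251/300 ∈ [2/3, 1) → index 3

0 2 2 2 3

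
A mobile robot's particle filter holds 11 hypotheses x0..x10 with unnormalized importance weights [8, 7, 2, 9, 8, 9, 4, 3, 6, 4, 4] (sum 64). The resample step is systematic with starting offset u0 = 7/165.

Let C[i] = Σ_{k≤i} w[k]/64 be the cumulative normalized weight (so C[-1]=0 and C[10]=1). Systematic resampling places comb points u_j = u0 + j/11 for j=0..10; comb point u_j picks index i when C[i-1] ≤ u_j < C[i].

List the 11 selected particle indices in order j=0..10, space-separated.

C = [1/8, 15/64, 17/64, 13/32, 17/32, 43/64, 47/64, 25/32, 7/8, 15/16, 1]
j=0: u_0=7/165 ∈ [0, 1/8) → index 0
j=1: u_1=2/15 ∈ [1/8, 15/64) → index 1
j=2: u_2=37/165 ∈ [1/8, 15/64) → index 1
j=3: u_3=52/165 ∈ [17/64, 13/32) → index 3
j=4: u_4=67/165 ∈ [17/64, 13/32) → index 3
j=5: u_5=82/165 ∈ [13/32, 17/32) → index 4
j=6: u_6=97/165 ∈ [17/32, 43/64) → index 5
j=7: u_7=112/165 ∈ [43/64, 47/64) → index 6
j=8: u_8=127/165 ∈ [47/64, 25/32) → index 7
j=9: u_9=142/165 ∈ [25/32, 7/8) → index 8
j=10: u_10=157/165 ∈ [15/16, 1) → index 10

0 1 1 3 3 4 5 6 7 8 10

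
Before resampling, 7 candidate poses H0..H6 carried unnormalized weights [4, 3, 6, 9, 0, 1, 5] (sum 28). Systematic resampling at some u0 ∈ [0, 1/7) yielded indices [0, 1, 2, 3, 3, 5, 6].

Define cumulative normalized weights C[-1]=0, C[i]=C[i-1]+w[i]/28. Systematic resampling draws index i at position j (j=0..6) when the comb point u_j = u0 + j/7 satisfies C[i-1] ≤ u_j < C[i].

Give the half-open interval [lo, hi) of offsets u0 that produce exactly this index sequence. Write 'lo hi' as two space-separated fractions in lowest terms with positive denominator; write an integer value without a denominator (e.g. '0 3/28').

1/14 3/28

C = [1/7, 1/4, 13/28, 11/14, 11/14, 23/28, 1]
j=0 picked index 0: u0 ∈ [0, 1/7)
j=1 picked index 1: u0 ∈ [0, 3/28)
j=2 picked index 2: u0 ∈ [-1/28, 5/28)
j=3 picked index 3: u0 ∈ [1/28, 5/14)
j=4 picked index 3: u0 ∈ [-3/28, 3/14)
j=5 picked index 5: u0 ∈ [1/14, 3/28)
j=6 picked index 6: u0 ∈ [-1/28, 1/7)
intersection: [1/14, 3/28)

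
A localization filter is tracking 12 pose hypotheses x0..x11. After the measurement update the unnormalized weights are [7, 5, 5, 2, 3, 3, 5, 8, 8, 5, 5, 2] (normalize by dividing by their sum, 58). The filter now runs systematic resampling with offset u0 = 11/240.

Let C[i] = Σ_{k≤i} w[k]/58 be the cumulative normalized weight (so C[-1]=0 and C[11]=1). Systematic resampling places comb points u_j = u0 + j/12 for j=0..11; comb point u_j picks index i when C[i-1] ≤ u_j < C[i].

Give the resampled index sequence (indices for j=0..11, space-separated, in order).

C = [7/58, 6/29, 17/58, 19/58, 11/29, 25/58, 15/29, 19/29, 23/29, 51/58, 28/29, 1]
j=0: u_0=11/240 ∈ [0, 7/58) → index 0
j=1: u_1=31/240 ∈ [7/58, 6/29) → index 1
j=2: u_2=17/80 ∈ [6/29, 17/58) → index 2
j=3: u_3=71/240 ∈ [17/58, 19/58) → index 3
j=4: u_4=91/240 ∈ [19/58, 11/29) → index 4
j=5: u_5=37/80 ∈ [25/58, 15/29) → index 6
j=6: u_6=131/240 ∈ [15/29, 19/29) → index 7
j=7: u_7=151/240 ∈ [15/29, 19/29) → index 7
j=8: u_8=57/80 ∈ [19/29, 23/29) → index 8
j=9: u_9=191/240 ∈ [23/29, 51/58) → index 9
j=10: u_10=211/240 ∈ [23/29, 51/58) → index 9
j=11: u_11=77/80 ∈ [51/58, 28/29) → index 10

0 1 2 3 4 6 7 7 8 9 9 10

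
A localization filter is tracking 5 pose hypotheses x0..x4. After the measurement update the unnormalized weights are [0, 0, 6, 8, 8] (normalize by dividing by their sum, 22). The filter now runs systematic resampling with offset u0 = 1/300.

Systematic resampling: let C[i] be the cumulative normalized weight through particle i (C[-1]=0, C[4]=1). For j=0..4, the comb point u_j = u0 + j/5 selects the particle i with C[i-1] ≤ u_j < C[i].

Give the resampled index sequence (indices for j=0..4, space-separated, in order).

C = [0, 0, 3/11, 7/11, 1]
j=0: u_0=1/300 ∈ [0, 3/11) → index 2
j=1: u_1=61/300 ∈ [0, 3/11) → index 2
j=2: u_2=121/300 ∈ [3/11, 7/11) → index 3
j=3: u_3=181/300 ∈ [3/11, 7/11) → index 3
j=4: u_4=241/300 ∈ [7/11, 1) → index 4

2 2 3 3 4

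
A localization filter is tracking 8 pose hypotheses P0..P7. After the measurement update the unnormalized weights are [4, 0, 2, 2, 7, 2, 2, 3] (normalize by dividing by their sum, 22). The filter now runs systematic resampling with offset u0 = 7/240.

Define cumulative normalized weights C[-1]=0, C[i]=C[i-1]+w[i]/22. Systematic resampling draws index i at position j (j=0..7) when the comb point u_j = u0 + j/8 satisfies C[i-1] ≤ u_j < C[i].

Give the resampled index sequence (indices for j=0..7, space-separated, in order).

C = [2/11, 2/11, 3/11, 4/11, 15/22, 17/22, 19/22, 1]
j=0: u_0=7/240 ∈ [0, 2/11) → index 0
j=1: u_1=37/240 ∈ [0, 2/11) → index 0
j=2: u_2=67/240 ∈ [3/11, 4/11) → index 3
j=3: u_3=97/240 ∈ [4/11, 15/22) → index 4
j=4: u_4=127/240 ∈ [4/11, 15/22) → index 4
j=5: u_5=157/240 ∈ [4/11, 15/22) → index 4
j=6: u_6=187/240 ∈ [17/22, 19/22) → index 6
j=7: u_7=217/240 ∈ [19/22, 1) → index 7

0 0 3 4 4 4 6 7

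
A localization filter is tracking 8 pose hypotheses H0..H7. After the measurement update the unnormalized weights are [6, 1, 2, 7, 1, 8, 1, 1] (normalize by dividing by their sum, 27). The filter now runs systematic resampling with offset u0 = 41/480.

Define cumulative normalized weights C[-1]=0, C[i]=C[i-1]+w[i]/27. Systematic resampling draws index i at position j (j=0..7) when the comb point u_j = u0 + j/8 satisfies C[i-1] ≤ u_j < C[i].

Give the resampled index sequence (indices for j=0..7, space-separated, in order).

0 0 3 3 3 5 5 6

C = [2/9, 7/27, 1/3, 16/27, 17/27, 25/27, 26/27, 1]
j=0: u_0=41/480 ∈ [0, 2/9) → index 0
j=1: u_1=101/480 ∈ [0, 2/9) → index 0
j=2: u_2=161/480 ∈ [1/3, 16/27) → index 3
j=3: u_3=221/480 ∈ [1/3, 16/27) → index 3
j=4: u_4=281/480 ∈ [1/3, 16/27) → index 3
j=5: u_5=341/480 ∈ [17/27, 25/27) → index 5
j=6: u_6=401/480 ∈ [17/27, 25/27) → index 5
j=7: u_7=461/480 ∈ [25/27, 26/27) → index 6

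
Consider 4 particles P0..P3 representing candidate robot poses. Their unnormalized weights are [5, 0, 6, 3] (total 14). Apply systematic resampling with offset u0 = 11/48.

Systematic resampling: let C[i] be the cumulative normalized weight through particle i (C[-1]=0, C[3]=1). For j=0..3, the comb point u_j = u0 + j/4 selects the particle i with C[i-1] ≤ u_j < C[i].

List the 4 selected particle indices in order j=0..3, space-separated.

C = [5/14, 5/14, 11/14, 1]
j=0: u_0=11/48 ∈ [0, 5/14) → index 0
j=1: u_1=23/48 ∈ [5/14, 11/14) → index 2
j=2: u_2=35/48 ∈ [5/14, 11/14) → index 2
j=3: u_3=47/48 ∈ [11/14, 1) → index 3

0 2 2 3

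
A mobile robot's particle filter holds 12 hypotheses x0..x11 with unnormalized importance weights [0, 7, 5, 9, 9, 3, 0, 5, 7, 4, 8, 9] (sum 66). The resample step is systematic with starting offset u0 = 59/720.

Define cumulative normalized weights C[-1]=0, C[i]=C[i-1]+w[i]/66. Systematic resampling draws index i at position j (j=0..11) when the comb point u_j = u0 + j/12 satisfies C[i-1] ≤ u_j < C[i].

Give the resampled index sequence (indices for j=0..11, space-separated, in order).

1 2 3 4 4 5 8 8 10 10 11 11

C = [0, 7/66, 2/11, 7/22, 5/11, 1/2, 1/2, 19/33, 15/22, 49/66, 19/22, 1]
j=0: u_0=59/720 ∈ [0, 7/66) → index 1
j=1: u_1=119/720 ∈ [7/66, 2/11) → index 2
j=2: u_2=179/720 ∈ [2/11, 7/22) → index 3
j=3: u_3=239/720 ∈ [7/22, 5/11) → index 4
j=4: u_4=299/720 ∈ [7/22, 5/11) → index 4
j=5: u_5=359/720 ∈ [5/11, 1/2) → index 5
j=6: u_6=419/720 ∈ [19/33, 15/22) → index 8
j=7: u_7=479/720 ∈ [19/33, 15/22) → index 8
j=8: u_8=539/720 ∈ [49/66, 19/22) → index 10
j=9: u_9=599/720 ∈ [49/66, 19/22) → index 10
j=10: u_10=659/720 ∈ [19/22, 1) → index 11
j=11: u_11=719/720 ∈ [19/22, 1) → index 11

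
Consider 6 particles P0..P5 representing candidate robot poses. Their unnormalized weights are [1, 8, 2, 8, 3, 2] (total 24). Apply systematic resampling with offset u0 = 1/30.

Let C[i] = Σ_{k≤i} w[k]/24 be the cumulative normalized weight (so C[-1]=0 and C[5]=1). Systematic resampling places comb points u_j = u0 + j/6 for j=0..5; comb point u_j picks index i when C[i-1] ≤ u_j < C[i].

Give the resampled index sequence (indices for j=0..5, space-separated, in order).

0 1 1 3 3 4

C = [1/24, 3/8, 11/24, 19/24, 11/12, 1]
j=0: u_0=1/30 ∈ [0, 1/24) → index 0
j=1: u_1=1/5 ∈ [1/24, 3/8) → index 1
j=2: u_2=11/30 ∈ [1/24, 3/8) → index 1
j=3: u_3=8/15 ∈ [11/24, 19/24) → index 3
j=4: u_4=7/10 ∈ [11/24, 19/24) → index 3
j=5: u_5=13/15 ∈ [19/24, 11/12) → index 4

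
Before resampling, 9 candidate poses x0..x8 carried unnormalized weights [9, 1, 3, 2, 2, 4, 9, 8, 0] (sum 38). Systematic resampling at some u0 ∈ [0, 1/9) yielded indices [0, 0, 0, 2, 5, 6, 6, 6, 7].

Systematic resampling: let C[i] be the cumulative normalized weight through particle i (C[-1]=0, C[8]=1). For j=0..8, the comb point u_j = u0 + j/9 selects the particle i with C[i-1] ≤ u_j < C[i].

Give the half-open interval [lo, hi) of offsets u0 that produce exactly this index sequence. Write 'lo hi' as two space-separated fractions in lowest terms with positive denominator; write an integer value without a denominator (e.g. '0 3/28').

1/342 1/114

C = [9/38, 5/19, 13/38, 15/38, 17/38, 21/38, 15/19, 1, 1]
j=0 picked index 0: u0 ∈ [0, 9/38)
j=1 picked index 0: u0 ∈ [-1/9, 43/342)
j=2 picked index 0: u0 ∈ [-2/9, 5/342)
j=3 picked index 2: u0 ∈ [-4/57, 1/114)
j=4 picked index 5: u0 ∈ [1/342, 37/342)
j=5 picked index 6: u0 ∈ [-1/342, 40/171)
j=6 picked index 6: u0 ∈ [-13/114, 7/57)
j=7 picked index 6: u0 ∈ [-77/342, 2/171)
j=8 picked index 7: u0 ∈ [-17/171, 1/9)
intersection: [1/342, 1/114)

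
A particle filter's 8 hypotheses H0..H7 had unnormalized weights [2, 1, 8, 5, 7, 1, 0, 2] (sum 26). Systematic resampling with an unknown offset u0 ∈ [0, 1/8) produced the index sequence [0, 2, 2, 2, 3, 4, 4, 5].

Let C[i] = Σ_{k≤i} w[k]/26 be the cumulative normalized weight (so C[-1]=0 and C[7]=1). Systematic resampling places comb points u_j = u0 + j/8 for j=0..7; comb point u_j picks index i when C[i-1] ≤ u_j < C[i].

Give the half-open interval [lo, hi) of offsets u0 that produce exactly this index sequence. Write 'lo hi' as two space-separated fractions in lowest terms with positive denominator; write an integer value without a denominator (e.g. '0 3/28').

1/104 5/104

C = [1/13, 3/26, 11/26, 8/13, 23/26, 12/13, 12/13, 1]
j=0 picked index 0: u0 ∈ [0, 1/13)
j=1 picked index 2: u0 ∈ [-1/104, 31/104)
j=2 picked index 2: u0 ∈ [-7/52, 9/52)
j=3 picked index 2: u0 ∈ [-27/104, 5/104)
j=4 picked index 3: u0 ∈ [-1/13, 3/26)
j=5 picked index 4: u0 ∈ [-1/104, 27/104)
j=6 picked index 4: u0 ∈ [-7/52, 7/52)
j=7 picked index 5: u0 ∈ [1/104, 5/104)
intersection: [1/104, 5/104)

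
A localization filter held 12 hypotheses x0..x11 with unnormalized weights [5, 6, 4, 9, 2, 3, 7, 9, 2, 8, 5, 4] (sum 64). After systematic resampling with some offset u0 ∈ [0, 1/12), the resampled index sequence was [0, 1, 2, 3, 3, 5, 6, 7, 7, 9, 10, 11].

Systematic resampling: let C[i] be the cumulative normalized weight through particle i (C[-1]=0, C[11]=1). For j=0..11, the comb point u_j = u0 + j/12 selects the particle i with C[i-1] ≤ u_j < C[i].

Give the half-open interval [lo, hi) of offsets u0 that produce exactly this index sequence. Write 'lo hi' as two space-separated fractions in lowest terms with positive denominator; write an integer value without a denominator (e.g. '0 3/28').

C = [5/64, 11/64, 15/64, 3/8, 13/32, 29/64, 9/16, 45/64, 47/64, 55/64, 15/16, 1]
j=0 picked index 0: u0 ∈ [0, 5/64)
j=1 picked index 1: u0 ∈ [-1/192, 17/192)
j=2 picked index 2: u0 ∈ [1/192, 13/192)
j=3 picked index 3: u0 ∈ [-1/64, 1/8)
j=4 picked index 3: u0 ∈ [-19/192, 1/24)
j=5 picked index 5: u0 ∈ [-1/96, 7/192)
j=6 picked index 6: u0 ∈ [-3/64, 1/16)
j=7 picked index 7: u0 ∈ [-1/48, 23/192)
j=8 picked index 7: u0 ∈ [-5/48, 7/192)
j=9 picked index 9: u0 ∈ [-1/64, 7/64)
j=10 picked index 10: u0 ∈ [5/192, 5/48)
j=11 picked index 11: u0 ∈ [1/48, 1/12)
intersection: [5/192, 7/192)

5/192 7/192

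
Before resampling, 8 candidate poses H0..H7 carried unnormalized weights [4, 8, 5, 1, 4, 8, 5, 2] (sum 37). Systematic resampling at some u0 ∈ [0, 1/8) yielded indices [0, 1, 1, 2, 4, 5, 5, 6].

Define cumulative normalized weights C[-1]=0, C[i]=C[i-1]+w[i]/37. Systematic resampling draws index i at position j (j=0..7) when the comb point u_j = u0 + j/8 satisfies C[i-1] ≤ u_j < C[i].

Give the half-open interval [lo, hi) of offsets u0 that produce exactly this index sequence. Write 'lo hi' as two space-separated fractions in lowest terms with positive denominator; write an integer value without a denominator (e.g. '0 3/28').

C = [4/37, 12/37, 17/37, 18/37, 22/37, 30/37, 35/37, 1]
j=0 picked index 0: u0 ∈ [0, 4/37)
j=1 picked index 1: u0 ∈ [-5/296, 59/296)
j=2 picked index 1: u0 ∈ [-21/148, 11/148)
j=3 picked index 2: u0 ∈ [-15/296, 25/296)
j=4 picked index 4: u0 ∈ [-1/74, 7/74)
j=5 picked index 5: u0 ∈ [-9/296, 55/296)
j=6 picked index 5: u0 ∈ [-23/148, 9/148)
j=7 picked index 6: u0 ∈ [-19/296, 21/296)
intersection: [0, 9/148)

0 9/148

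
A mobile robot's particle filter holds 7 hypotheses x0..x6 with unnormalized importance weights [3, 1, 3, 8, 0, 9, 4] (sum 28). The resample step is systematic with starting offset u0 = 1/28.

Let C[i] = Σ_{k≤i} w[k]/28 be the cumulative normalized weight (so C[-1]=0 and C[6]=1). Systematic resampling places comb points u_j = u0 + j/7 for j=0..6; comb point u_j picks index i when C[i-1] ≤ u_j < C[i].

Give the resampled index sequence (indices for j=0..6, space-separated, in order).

C = [3/28, 1/7, 1/4, 15/28, 15/28, 6/7, 1]
j=0: u_0=1/28 ∈ [0, 3/28) → index 0
j=1: u_1=5/28 ∈ [1/7, 1/4) → index 2
j=2: u_2=9/28 ∈ [1/4, 15/28) → index 3
j=3: u_3=13/28 ∈ [1/4, 15/28) → index 3
j=4: u_4=17/28 ∈ [15/28, 6/7) → index 5
j=5: u_5=3/4 ∈ [15/28, 6/7) → index 5
j=6: u_6=25/28 ∈ [6/7, 1) → index 6

0 2 3 3 5 5 6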